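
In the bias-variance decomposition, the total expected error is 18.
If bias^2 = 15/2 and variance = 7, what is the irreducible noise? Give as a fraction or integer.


Total error = bias^2 + variance + irreducible noise. So irreducible noise = 18 - 15/2 - 7 = 7/2.

7/2


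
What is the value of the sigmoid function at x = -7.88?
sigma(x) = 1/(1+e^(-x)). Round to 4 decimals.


sigma(-7.88) = 1/(1+e^(7.88)) = 1/(1+2643.872560) = 1/2644.872560 = 0.0004.

0.0004


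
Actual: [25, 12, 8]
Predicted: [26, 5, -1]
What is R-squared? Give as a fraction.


Mean(y) = 15. SS_res = 131. SS_tot = 158. R^2 = 1 - 131/(158) = 27/158.

27/158


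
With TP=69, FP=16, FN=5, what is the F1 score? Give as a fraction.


Precision = 69/85 = 69/85. Recall = 69/74 = 69/74. F1 = 2*P*R/(P+R) = 46/53.

46/53


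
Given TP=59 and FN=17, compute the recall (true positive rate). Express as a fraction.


Recall = TP / (TP + FN) = 59 / 76 = 59/76.

59/76


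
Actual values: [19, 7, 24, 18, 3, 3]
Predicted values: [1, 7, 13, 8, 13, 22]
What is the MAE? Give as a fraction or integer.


MAE = (1/6) * (|19-1|=18 + |7-7|=0 + |24-13|=11 + |18-8|=10 + |3-13|=10 + |3-22|=19). Sum = 68. MAE = 34/3.

34/3


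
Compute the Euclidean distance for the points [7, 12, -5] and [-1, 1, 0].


d = sqrt(sum of squared differences). (7--1)^2=64, (12-1)^2=121, (-5-0)^2=25. Sum = 210.

sqrt(210)


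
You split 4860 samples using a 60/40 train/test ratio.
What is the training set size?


Test set = 4860 * 40% = 1944. Training set = 4860 - 1944 = 2916.

2916


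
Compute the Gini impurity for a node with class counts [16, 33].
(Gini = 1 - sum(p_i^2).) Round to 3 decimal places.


Total = 49. Proportions: 16/49, 33/49. sum(p_i^2) = 0.5602. Gini = 1 - 0.5602 = 0.4398, which rounds to 0.440.

0.440


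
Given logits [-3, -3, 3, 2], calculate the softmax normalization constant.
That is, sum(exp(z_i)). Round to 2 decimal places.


Denom = e^-3=0.0498 + e^-3=0.0498 + e^3=20.0855 + e^2=7.3891. Sum = 27.5742, which rounds to 27.57.

27.57


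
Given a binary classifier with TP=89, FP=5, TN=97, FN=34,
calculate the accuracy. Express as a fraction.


Accuracy = (TP + TN) / (TP + TN + FP + FN) = (89 + 97) / 225 = 62/75.

62/75


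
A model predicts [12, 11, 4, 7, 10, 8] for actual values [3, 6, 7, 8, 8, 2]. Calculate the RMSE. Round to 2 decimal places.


MSE = 26.0000. RMSE = sqrt(26.0000) = 5.10.

5.10


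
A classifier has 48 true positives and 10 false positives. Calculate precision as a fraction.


Precision = TP / (TP + FP) = 48 / 58 = 24/29.

24/29


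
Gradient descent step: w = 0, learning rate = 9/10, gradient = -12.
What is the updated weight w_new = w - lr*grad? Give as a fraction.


w_new = 0 - 9/10 * -12 = 0 - -54/5 = 54/5.

54/5


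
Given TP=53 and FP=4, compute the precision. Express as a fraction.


Precision = TP / (TP + FP) = 53 / 57 = 53/57.

53/57


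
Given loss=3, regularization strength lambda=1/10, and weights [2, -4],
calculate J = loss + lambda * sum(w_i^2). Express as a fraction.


L2 sq norm = sum(w^2) = 20. J = 3 + 1/10 * 20 = 5.

5


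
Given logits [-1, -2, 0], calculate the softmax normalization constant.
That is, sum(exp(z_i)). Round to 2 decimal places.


Denom = e^-1=0.3679 + e^-2=0.1353 + e^0=1.0000. Sum = 1.5032, which rounds to 1.50.

1.50


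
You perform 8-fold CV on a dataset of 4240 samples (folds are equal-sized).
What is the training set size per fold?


Each validation fold has 4240/8 = 530 samples. Training set = 4240 - 530 = 3710.

3710


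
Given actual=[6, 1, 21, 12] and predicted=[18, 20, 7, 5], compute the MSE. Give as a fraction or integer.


MSE = (1/4) * ((6-18)^2=144 + (1-20)^2=361 + (21-7)^2=196 + (12-5)^2=49). Sum = 750. MSE = 375/2.

375/2


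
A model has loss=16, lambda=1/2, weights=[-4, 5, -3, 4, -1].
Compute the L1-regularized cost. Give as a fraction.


L1 norm = sum(|w|) = 17. J = 16 + 1/2 * 17 = 49/2.

49/2


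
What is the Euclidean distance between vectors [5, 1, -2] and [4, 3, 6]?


d = sqrt(sum of squared differences). (5-4)^2=1, (1-3)^2=4, (-2-6)^2=64. Sum = 69.

sqrt(69)


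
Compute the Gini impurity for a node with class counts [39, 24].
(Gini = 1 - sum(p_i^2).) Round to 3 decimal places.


Total = 63. Proportions: 39/63, 24/63. sum(p_i^2) = 0.5283. Gini = 1 - 0.5283 = 0.4717, which rounds to 0.472.

0.472


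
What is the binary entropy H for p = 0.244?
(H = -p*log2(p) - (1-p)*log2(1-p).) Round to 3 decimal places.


H = -0.244*log2(0.244) - 0.756*log2(0.756) = 0.802.

0.802


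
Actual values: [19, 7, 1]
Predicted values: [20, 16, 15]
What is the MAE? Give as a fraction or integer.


MAE = (1/3) * (|19-20|=1 + |7-16|=9 + |1-15|=14). Sum = 24. MAE = 8.

8


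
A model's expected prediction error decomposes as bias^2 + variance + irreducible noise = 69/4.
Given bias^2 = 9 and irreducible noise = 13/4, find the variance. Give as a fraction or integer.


Total error = bias^2 + variance + irreducible noise. So variance = 69/4 - 9 - 13/4 = 5.

5


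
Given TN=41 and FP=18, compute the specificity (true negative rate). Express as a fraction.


Specificity = TN / (TN + FP) = 41 / 59 = 41/59.

41/59


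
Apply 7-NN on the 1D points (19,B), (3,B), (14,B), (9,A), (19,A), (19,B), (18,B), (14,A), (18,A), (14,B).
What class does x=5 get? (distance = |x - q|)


Distances: |19-5|=14, |3-5|=2, |14-5|=9, |9-5|=4, |19-5|=14, |19-5|=14, |18-5|=13, |14-5|=9, |18-5|=13, |14-5|=9. 7 nearest: (3,B), (9,A), (14,A), (14,B), (14,B), (18,A), (18,B). Counts: {'B': 4, 'A': 3}. Majority class: B.

B


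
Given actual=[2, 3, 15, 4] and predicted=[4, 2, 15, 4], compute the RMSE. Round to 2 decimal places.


MSE = 1.2500. RMSE = sqrt(1.2500) = 1.12.

1.12


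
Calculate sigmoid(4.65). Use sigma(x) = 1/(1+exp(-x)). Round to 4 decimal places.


sigma(4.65) = 1/(1+e^(-4.65)) = 1/(1+0.009562) = 1/1.009562 = 0.9905.

0.9905


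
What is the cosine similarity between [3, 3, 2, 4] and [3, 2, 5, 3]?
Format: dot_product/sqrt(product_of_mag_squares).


dot = 37. |a|^2 = 38, |b|^2 = 47. cos = 37/sqrt(1786).

37/sqrt(1786)


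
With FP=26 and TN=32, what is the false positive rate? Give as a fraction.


FPR = FP / (FP + TN) = 26 / 58 = 13/29.

13/29


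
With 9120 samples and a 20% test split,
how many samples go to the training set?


Test set = 9120 * 20% = 1824. Training set = 9120 - 1824 = 7296.

7296


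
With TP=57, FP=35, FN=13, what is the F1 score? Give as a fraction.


Precision = 57/92 = 57/92. Recall = 57/70 = 57/70. F1 = 2*P*R/(P+R) = 19/27.

19/27


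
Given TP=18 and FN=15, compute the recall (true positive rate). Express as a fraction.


Recall = TP / (TP + FN) = 18 / 33 = 6/11.

6/11


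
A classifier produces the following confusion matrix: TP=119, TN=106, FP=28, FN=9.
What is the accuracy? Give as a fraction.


Accuracy = (TP + TN) / (TP + TN + FP + FN) = (119 + 106) / 262 = 225/262.

225/262


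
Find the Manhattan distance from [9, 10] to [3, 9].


d = sum of absolute differences: |9-3|=6 + |10-9|=1 = 7.

7


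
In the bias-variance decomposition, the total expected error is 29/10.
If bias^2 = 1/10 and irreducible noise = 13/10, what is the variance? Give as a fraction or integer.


Total error = bias^2 + variance + irreducible noise. So variance = 29/10 - 1/10 - 13/10 = 3/2.

3/2


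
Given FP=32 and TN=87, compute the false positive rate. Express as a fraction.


FPR = FP / (FP + TN) = 32 / 119 = 32/119.

32/119


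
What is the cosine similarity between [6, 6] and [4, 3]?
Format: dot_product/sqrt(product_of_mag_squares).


dot = 42. |a|^2 = 72, |b|^2 = 25. cos = 42/sqrt(1800).

42/sqrt(1800)


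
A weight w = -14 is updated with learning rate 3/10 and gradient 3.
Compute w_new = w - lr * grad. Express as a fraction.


w_new = -14 - 3/10 * 3 = -14 - 9/10 = -149/10.

-149/10


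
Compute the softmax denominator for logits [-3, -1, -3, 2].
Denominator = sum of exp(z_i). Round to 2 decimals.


Denom = e^-3=0.0498 + e^-1=0.3679 + e^-3=0.0498 + e^2=7.3891. Sum = 7.8566, which rounds to 7.86.

7.86


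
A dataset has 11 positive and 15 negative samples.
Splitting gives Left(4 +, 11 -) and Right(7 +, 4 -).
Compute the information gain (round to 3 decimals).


H(parent) = 0.9829. H(left) = 0.8366, H(right) = 0.9457. Weighted = (15/26)*0.8366 + (11/26)*0.9457 = 0.8828. IG = 0.9829 - 0.8828 = 0.1001, which rounds to 0.100.

0.100


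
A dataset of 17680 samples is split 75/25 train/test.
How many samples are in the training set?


Test set = 17680 * 25% = 4420. Training set = 17680 - 4420 = 13260.

13260


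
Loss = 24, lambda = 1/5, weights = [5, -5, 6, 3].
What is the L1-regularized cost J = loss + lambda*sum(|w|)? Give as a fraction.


L1 norm = sum(|w|) = 19. J = 24 + 1/5 * 19 = 139/5.

139/5


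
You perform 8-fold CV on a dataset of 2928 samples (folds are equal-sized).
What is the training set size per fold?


Each validation fold has 2928/8 = 366 samples. Training set = 2928 - 366 = 2562.

2562


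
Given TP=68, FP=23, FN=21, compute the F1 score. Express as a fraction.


Precision = 68/91 = 68/91. Recall = 68/89 = 68/89. F1 = 2*P*R/(P+R) = 34/45.

34/45


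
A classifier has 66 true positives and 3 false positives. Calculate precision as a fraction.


Precision = TP / (TP + FP) = 66 / 69 = 22/23.

22/23


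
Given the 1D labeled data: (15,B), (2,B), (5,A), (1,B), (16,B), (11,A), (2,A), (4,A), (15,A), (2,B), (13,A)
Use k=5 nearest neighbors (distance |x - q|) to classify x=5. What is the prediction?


Distances: |15-5|=10, |2-5|=3, |5-5|=0, |1-5|=4, |16-5|=11, |11-5|=6, |2-5|=3, |4-5|=1, |15-5|=10, |2-5|=3, |13-5|=8. 5 nearest: (5,A), (4,A), (2,A), (2,B), (2,B). Counts: {'A': 3, 'B': 2}. Majority class: A.

A


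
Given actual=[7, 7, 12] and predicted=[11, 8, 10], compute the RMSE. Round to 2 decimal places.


MSE = 7.0000. RMSE = sqrt(7.0000) = 2.65.

2.65


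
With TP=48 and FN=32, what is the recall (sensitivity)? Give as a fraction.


Recall = TP / (TP + FN) = 48 / 80 = 3/5.

3/5


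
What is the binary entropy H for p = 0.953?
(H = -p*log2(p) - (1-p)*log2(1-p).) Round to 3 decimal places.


H = -0.953*log2(0.953) - 0.047*log2(0.047) = 0.274.

0.274


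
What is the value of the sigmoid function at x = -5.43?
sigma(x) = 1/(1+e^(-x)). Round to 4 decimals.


sigma(-5.43) = 1/(1+e^(5.43)) = 1/(1+228.149245) = 1/229.149245 = 0.0044.

0.0044


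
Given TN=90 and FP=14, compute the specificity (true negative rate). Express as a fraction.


Specificity = TN / (TN + FP) = 90 / 104 = 45/52.

45/52


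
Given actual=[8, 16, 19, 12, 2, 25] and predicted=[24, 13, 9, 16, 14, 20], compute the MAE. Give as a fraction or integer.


MAE = (1/6) * (|8-24|=16 + |16-13|=3 + |19-9|=10 + |12-16|=4 + |2-14|=12 + |25-20|=5). Sum = 50. MAE = 25/3.

25/3


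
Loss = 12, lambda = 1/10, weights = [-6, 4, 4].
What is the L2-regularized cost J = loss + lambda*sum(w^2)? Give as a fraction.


L2 sq norm = sum(w^2) = 68. J = 12 + 1/10 * 68 = 94/5.

94/5


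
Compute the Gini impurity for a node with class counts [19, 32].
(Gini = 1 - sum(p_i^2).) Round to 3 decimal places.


Total = 51. Proportions: 19/51, 32/51. sum(p_i^2) = 0.5325. Gini = 1 - 0.5325 = 0.4675, which rounds to 0.468.

0.468


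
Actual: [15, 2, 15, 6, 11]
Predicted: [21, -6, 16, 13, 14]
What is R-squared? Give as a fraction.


Mean(y) = 49/5. SS_res = 159. SS_tot = 654/5. R^2 = 1 - 159/(654/5) = -47/218.

-47/218


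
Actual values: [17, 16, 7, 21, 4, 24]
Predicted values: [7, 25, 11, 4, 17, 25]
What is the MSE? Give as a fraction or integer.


MSE = (1/6) * ((17-7)^2=100 + (16-25)^2=81 + (7-11)^2=16 + (21-4)^2=289 + (4-17)^2=169 + (24-25)^2=1). Sum = 656. MSE = 328/3.

328/3


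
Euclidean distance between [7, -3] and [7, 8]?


d = sqrt(sum of squared differences). (7-7)^2=0, (-3-8)^2=121. Sum = 121.

11


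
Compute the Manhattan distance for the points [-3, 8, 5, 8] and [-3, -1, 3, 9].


d = sum of absolute differences: |-3--3|=0 + |8--1|=9 + |5-3|=2 + |8-9|=1 = 12.

12


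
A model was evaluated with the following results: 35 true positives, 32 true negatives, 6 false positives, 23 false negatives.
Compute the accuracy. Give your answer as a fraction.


Accuracy = (TP + TN) / (TP + TN + FP + FN) = (35 + 32) / 96 = 67/96.

67/96


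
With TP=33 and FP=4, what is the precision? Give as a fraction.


Precision = TP / (TP + FP) = 33 / 37 = 33/37.

33/37


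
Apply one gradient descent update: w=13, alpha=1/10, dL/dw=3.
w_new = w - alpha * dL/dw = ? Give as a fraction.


w_new = 13 - 1/10 * 3 = 13 - 3/10 = 127/10.

127/10


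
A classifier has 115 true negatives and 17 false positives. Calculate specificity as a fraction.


Specificity = TN / (TN + FP) = 115 / 132 = 115/132.

115/132


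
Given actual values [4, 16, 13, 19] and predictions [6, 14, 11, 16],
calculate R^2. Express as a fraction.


Mean(y) = 13. SS_res = 21. SS_tot = 126. R^2 = 1 - 21/(126) = 5/6.

5/6


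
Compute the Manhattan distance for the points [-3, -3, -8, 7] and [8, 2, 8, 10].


d = sum of absolute differences: |-3-8|=11 + |-3-2|=5 + |-8-8|=16 + |7-10|=3 = 35.

35


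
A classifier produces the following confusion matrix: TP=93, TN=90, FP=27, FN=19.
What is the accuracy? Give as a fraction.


Accuracy = (TP + TN) / (TP + TN + FP + FN) = (93 + 90) / 229 = 183/229.

183/229


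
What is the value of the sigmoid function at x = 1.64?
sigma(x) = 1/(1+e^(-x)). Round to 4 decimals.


sigma(1.64) = 1/(1+e^(-1.64)) = 1/(1+0.193980) = 1/1.193980 = 0.8375.

0.8375


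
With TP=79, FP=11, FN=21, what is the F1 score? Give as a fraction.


Precision = 79/90 = 79/90. Recall = 79/100 = 79/100. F1 = 2*P*R/(P+R) = 79/95.

79/95


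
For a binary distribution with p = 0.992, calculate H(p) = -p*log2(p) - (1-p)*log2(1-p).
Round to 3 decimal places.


H = -0.992*log2(0.992) - 0.008*log2(0.008) = 0.067.

0.067


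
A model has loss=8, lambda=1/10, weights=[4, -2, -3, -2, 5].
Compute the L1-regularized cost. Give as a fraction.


L1 norm = sum(|w|) = 16. J = 8 + 1/10 * 16 = 48/5.

48/5


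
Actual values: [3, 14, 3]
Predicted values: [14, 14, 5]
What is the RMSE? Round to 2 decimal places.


MSE = 41.6667. RMSE = sqrt(41.6667) = 6.45.

6.45


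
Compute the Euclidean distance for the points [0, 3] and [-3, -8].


d = sqrt(sum of squared differences). (0--3)^2=9, (3--8)^2=121. Sum = 130.

sqrt(130)


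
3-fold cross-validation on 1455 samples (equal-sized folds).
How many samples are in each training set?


Each validation fold has 1455/3 = 485 samples. Training set = 1455 - 485 = 970.

970


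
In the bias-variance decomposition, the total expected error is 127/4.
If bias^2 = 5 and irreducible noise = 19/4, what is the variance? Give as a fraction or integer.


Total error = bias^2 + variance + irreducible noise. So variance = 127/4 - 5 - 19/4 = 22.

22


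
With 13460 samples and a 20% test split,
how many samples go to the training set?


Test set = 13460 * 20% = 2692. Training set = 13460 - 2692 = 10768.

10768


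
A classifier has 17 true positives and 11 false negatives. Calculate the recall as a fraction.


Recall = TP / (TP + FN) = 17 / 28 = 17/28.

17/28


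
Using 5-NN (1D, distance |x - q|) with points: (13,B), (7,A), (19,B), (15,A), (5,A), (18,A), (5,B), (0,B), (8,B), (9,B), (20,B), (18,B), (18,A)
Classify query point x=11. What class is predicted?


Distances: |13-11|=2, |7-11|=4, |19-11|=8, |15-11|=4, |5-11|=6, |18-11|=7, |5-11|=6, |0-11|=11, |8-11|=3, |9-11|=2, |20-11|=9, |18-11|=7, |18-11|=7. 5 nearest: (13,B), (9,B), (8,B), (7,A), (15,A). Counts: {'B': 3, 'A': 2}. Majority class: B.

B


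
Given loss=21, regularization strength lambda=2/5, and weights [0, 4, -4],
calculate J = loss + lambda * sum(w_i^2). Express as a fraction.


L2 sq norm = sum(w^2) = 32. J = 21 + 2/5 * 32 = 169/5.

169/5


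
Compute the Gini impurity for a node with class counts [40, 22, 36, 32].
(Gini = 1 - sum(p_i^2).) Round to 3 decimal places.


Total = 130. Proportions: 40/130, 22/130, 36/130, 32/130. sum(p_i^2) = 0.2606. Gini = 1 - 0.2606 = 0.7394, which rounds to 0.739.

0.739


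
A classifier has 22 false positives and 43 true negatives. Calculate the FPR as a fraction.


FPR = FP / (FP + TN) = 22 / 65 = 22/65.

22/65


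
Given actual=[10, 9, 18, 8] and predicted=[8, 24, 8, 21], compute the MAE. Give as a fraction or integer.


MAE = (1/4) * (|10-8|=2 + |9-24|=15 + |18-8|=10 + |8-21|=13). Sum = 40. MAE = 10.

10


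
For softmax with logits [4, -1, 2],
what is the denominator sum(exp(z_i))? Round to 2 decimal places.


Denom = e^4=54.5982 + e^-1=0.3679 + e^2=7.3891. Sum = 62.3552, which rounds to 62.36.

62.36


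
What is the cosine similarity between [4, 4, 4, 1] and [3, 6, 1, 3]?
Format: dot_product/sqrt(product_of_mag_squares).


dot = 43. |a|^2 = 49, |b|^2 = 55. cos = 43/sqrt(2695).

43/sqrt(2695)


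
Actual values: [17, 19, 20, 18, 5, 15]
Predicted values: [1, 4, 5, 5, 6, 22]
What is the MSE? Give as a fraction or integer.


MSE = (1/6) * ((17-1)^2=256 + (19-4)^2=225 + (20-5)^2=225 + (18-5)^2=169 + (5-6)^2=1 + (15-22)^2=49). Sum = 925. MSE = 925/6.

925/6


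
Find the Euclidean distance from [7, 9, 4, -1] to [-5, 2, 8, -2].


d = sqrt(sum of squared differences). (7--5)^2=144, (9-2)^2=49, (4-8)^2=16, (-1--2)^2=1. Sum = 210.

sqrt(210)


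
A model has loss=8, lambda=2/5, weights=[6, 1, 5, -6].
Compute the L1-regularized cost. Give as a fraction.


L1 norm = sum(|w|) = 18. J = 8 + 2/5 * 18 = 76/5.

76/5


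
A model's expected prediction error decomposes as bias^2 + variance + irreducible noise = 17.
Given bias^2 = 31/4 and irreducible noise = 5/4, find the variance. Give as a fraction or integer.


Total error = bias^2 + variance + irreducible noise. So variance = 17 - 31/4 - 5/4 = 8.

8


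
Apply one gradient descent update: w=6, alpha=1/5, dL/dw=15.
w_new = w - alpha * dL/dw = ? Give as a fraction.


w_new = 6 - 1/5 * 15 = 6 - 3 = 3.

3


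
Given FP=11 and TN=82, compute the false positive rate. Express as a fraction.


FPR = FP / (FP + TN) = 11 / 93 = 11/93.

11/93


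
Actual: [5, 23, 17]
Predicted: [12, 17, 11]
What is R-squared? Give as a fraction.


Mean(y) = 15. SS_res = 121. SS_tot = 168. R^2 = 1 - 121/(168) = 47/168.

47/168


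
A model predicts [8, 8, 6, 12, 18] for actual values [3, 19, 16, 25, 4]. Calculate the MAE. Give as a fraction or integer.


MAE = (1/5) * (|3-8|=5 + |19-8|=11 + |16-6|=10 + |25-12|=13 + |4-18|=14). Sum = 53. MAE = 53/5.

53/5


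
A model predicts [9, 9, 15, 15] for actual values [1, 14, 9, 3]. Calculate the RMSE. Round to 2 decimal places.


MSE = 67.2500. RMSE = sqrt(67.2500) = 8.20.

8.20


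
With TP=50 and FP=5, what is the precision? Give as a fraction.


Precision = TP / (TP + FP) = 50 / 55 = 10/11.

10/11


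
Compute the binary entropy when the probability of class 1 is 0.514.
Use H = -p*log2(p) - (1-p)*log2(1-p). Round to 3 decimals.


H = -0.514*log2(0.514) - 0.486*log2(0.486) = 0.999.

0.999


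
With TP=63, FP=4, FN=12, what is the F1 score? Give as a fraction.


Precision = 63/67 = 63/67. Recall = 63/75 = 21/25. F1 = 2*P*R/(P+R) = 63/71.

63/71


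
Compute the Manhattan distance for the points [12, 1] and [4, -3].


d = sum of absolute differences: |12-4|=8 + |1--3|=4 = 12.

12


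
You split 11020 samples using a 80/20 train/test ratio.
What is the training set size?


Test set = 11020 * 20% = 2204. Training set = 11020 - 2204 = 8816.

8816


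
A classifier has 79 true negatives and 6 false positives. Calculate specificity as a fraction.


Specificity = TN / (TN + FP) = 79 / 85 = 79/85.

79/85


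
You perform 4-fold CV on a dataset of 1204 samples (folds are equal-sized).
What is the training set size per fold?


Each validation fold has 1204/4 = 301 samples. Training set = 1204 - 301 = 903.

903


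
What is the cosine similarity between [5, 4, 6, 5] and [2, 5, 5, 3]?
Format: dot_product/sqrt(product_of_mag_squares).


dot = 75. |a|^2 = 102, |b|^2 = 63. cos = 75/sqrt(6426).

75/sqrt(6426)


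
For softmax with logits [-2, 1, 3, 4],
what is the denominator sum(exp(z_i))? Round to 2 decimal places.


Denom = e^-2=0.1353 + e^1=2.7183 + e^3=20.0855 + e^4=54.5982. Sum = 77.5373, which rounds to 77.54.

77.54


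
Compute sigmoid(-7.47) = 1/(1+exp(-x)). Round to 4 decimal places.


sigma(-7.47) = 1/(1+e^(7.47)) = 1/(1+1754.606686) = 1/1755.606686 = 0.0006.

0.0006


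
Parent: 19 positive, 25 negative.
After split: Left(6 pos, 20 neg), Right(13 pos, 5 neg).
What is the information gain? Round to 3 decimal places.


H(parent) = 0.9865. H(left) = 0.7793, H(right) = 0.8524. Weighted = (26/44)*0.7793 + (18/44)*0.8524 = 0.8092. IG = 0.9865 - 0.8092 = 0.1773, which rounds to 0.177.

0.177


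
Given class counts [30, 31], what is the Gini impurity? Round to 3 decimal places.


Total = 61. Proportions: 30/61, 31/61. sum(p_i^2) = 0.5001. Gini = 1 - 0.5001 = 0.4999, which rounds to 0.500.

0.500


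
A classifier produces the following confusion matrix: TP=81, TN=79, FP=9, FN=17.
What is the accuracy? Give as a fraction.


Accuracy = (TP + TN) / (TP + TN + FP + FN) = (81 + 79) / 186 = 80/93.

80/93


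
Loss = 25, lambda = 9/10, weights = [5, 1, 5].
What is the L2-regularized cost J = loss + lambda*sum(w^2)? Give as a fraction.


L2 sq norm = sum(w^2) = 51. J = 25 + 9/10 * 51 = 709/10.

709/10


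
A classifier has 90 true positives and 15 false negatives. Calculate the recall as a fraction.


Recall = TP / (TP + FN) = 90 / 105 = 6/7.

6/7


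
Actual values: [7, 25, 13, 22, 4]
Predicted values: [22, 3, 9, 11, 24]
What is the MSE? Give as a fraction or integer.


MSE = (1/5) * ((7-22)^2=225 + (25-3)^2=484 + (13-9)^2=16 + (22-11)^2=121 + (4-24)^2=400). Sum = 1246. MSE = 1246/5.

1246/5


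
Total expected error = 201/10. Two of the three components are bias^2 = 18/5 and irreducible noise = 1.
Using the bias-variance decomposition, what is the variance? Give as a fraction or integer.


Total error = bias^2 + variance + irreducible noise. So variance = 201/10 - 18/5 - 1 = 31/2.

31/2


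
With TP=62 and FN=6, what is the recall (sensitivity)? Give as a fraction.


Recall = TP / (TP + FN) = 62 / 68 = 31/34.

31/34


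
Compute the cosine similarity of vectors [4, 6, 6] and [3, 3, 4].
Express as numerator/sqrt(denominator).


dot = 54. |a|^2 = 88, |b|^2 = 34. cos = 54/sqrt(2992).

54/sqrt(2992)


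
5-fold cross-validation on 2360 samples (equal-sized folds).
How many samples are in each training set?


Each validation fold has 2360/5 = 472 samples. Training set = 2360 - 472 = 1888.

1888


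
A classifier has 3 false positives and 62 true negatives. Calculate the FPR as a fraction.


FPR = FP / (FP + TN) = 3 / 65 = 3/65.

3/65


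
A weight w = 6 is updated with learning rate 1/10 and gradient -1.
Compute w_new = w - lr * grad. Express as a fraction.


w_new = 6 - 1/10 * -1 = 6 - -1/10 = 61/10.

61/10


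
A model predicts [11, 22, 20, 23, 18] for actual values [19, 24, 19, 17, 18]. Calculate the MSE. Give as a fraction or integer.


MSE = (1/5) * ((19-11)^2=64 + (24-22)^2=4 + (19-20)^2=1 + (17-23)^2=36 + (18-18)^2=0). Sum = 105. MSE = 21.

21


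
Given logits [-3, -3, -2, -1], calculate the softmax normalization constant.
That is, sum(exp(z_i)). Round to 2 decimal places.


Denom = e^-3=0.0498 + e^-3=0.0498 + e^-2=0.1353 + e^-1=0.3679. Sum = 0.6028, which rounds to 0.60.

0.60


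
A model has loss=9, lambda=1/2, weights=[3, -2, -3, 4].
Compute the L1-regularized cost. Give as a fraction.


L1 norm = sum(|w|) = 12. J = 9 + 1/2 * 12 = 15.

15


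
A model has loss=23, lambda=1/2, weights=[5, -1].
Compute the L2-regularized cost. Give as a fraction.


L2 sq norm = sum(w^2) = 26. J = 23 + 1/2 * 26 = 36.

36


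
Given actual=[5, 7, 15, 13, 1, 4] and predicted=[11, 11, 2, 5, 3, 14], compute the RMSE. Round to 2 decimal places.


MSE = 64.8333. RMSE = sqrt(64.8333) = 8.05.

8.05


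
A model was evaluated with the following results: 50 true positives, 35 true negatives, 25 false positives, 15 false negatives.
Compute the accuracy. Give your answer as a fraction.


Accuracy = (TP + TN) / (TP + TN + FP + FN) = (50 + 35) / 125 = 17/25.

17/25


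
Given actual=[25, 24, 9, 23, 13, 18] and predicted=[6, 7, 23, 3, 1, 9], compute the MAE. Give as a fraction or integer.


MAE = (1/6) * (|25-6|=19 + |24-7|=17 + |9-23|=14 + |23-3|=20 + |13-1|=12 + |18-9|=9). Sum = 91. MAE = 91/6.

91/6


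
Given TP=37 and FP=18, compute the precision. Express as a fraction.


Precision = TP / (TP + FP) = 37 / 55 = 37/55.

37/55


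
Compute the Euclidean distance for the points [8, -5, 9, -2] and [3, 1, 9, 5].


d = sqrt(sum of squared differences). (8-3)^2=25, (-5-1)^2=36, (9-9)^2=0, (-2-5)^2=49. Sum = 110.

sqrt(110)


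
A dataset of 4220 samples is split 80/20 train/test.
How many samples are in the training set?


Test set = 4220 * 20% = 844. Training set = 4220 - 844 = 3376.

3376


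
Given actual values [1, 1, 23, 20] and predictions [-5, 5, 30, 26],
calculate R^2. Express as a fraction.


Mean(y) = 45/4. SS_res = 137. SS_tot = 1699/4. R^2 = 1 - 137/(1699/4) = 1151/1699.

1151/1699


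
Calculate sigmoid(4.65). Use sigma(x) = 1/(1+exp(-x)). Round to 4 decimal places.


sigma(4.65) = 1/(1+e^(-4.65)) = 1/(1+0.009562) = 1/1.009562 = 0.9905.

0.9905


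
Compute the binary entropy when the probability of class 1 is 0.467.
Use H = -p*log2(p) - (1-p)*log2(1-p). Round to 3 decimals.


H = -0.467*log2(0.467) - 0.533*log2(0.533) = 0.997.

0.997


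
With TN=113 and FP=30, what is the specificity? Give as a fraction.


Specificity = TN / (TN + FP) = 113 / 143 = 113/143.

113/143


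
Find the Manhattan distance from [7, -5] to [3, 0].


d = sum of absolute differences: |7-3|=4 + |-5-0|=5 = 9.

9


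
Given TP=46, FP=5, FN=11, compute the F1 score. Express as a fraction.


Precision = 46/51 = 46/51. Recall = 46/57 = 46/57. F1 = 2*P*R/(P+R) = 23/27.

23/27


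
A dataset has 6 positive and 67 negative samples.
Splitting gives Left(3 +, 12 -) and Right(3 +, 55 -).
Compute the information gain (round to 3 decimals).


H(parent) = 0.4099. H(left) = 0.7219, H(right) = 0.2937. Weighted = (15/73)*0.7219 + (58/73)*0.2937 = 0.3817. IG = 0.4099 - 0.3817 = 0.0282, which rounds to 0.028.

0.028


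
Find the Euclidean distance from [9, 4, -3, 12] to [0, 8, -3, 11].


d = sqrt(sum of squared differences). (9-0)^2=81, (4-8)^2=16, (-3--3)^2=0, (12-11)^2=1. Sum = 98.

sqrt(98)


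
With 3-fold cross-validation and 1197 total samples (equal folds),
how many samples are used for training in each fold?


Each validation fold has 1197/3 = 399 samples. Training set = 1197 - 399 = 798.

798


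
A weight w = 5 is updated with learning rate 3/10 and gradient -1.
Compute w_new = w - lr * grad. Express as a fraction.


w_new = 5 - 3/10 * -1 = 5 - -3/10 = 53/10.

53/10


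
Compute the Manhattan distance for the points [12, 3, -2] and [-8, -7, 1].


d = sum of absolute differences: |12--8|=20 + |3--7|=10 + |-2-1|=3 = 33.

33


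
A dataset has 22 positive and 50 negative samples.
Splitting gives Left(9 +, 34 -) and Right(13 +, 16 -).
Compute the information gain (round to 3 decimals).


H(parent) = 0.8880. H(left) = 0.7401, H(right) = 0.9923. Weighted = (43/72)*0.7401 + (29/72)*0.9923 = 0.8417. IG = 0.8880 - 0.8417 = 0.0463, which rounds to 0.046.

0.046


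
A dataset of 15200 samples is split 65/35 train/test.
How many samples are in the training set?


Test set = 15200 * 35% = 5320. Training set = 15200 - 5320 = 9880.

9880


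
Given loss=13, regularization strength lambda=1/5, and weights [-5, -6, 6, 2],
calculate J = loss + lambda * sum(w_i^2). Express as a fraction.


L2 sq norm = sum(w^2) = 101. J = 13 + 1/5 * 101 = 166/5.

166/5


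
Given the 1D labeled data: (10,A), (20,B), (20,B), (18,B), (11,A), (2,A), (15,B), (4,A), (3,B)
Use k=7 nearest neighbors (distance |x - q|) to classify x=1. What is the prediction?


Distances: |10-1|=9, |20-1|=19, |20-1|=19, |18-1|=17, |11-1|=10, |2-1|=1, |15-1|=14, |4-1|=3, |3-1|=2. 7 nearest: (2,A), (3,B), (4,A), (10,A), (11,A), (15,B), (18,B). Counts: {'A': 4, 'B': 3}. Majority class: A.

A


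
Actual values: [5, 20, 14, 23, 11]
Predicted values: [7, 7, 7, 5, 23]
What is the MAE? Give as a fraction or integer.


MAE = (1/5) * (|5-7|=2 + |20-7|=13 + |14-7|=7 + |23-5|=18 + |11-23|=12). Sum = 52. MAE = 52/5.

52/5


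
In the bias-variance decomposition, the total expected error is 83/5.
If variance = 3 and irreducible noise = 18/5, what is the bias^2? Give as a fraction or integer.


Total error = bias^2 + variance + irreducible noise. So bias^2 = 83/5 - 3 - 18/5 = 10.

10


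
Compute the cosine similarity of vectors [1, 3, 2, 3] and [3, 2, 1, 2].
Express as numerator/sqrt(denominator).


dot = 17. |a|^2 = 23, |b|^2 = 18. cos = 17/sqrt(414).

17/sqrt(414)


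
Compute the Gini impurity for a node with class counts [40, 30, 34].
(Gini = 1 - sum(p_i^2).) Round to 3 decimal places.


Total = 104. Proportions: 40/104, 30/104, 34/104. sum(p_i^2) = 0.3380. Gini = 1 - 0.3380 = 0.6620, which rounds to 0.662.

0.662


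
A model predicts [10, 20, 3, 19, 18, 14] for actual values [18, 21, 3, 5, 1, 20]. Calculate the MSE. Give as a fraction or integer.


MSE = (1/6) * ((18-10)^2=64 + (21-20)^2=1 + (3-3)^2=0 + (5-19)^2=196 + (1-18)^2=289 + (20-14)^2=36). Sum = 586. MSE = 293/3.

293/3


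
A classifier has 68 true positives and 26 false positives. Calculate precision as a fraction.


Precision = TP / (TP + FP) = 68 / 94 = 34/47.

34/47


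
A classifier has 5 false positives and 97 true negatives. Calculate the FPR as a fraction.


FPR = FP / (FP + TN) = 5 / 102 = 5/102.

5/102


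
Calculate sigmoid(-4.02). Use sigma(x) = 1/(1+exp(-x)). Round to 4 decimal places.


sigma(-4.02) = 1/(1+e^(4.02)) = 1/(1+55.701106) = 1/56.701106 = 0.0176.

0.0176


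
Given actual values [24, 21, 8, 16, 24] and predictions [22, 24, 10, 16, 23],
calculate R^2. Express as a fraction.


Mean(y) = 93/5. SS_res = 18. SS_tot = 916/5. R^2 = 1 - 18/(916/5) = 413/458.

413/458


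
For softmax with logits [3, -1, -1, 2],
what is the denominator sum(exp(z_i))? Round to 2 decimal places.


Denom = e^3=20.0855 + e^-1=0.3679 + e^-1=0.3679 + e^2=7.3891. Sum = 28.2104, which rounds to 28.21.

28.21


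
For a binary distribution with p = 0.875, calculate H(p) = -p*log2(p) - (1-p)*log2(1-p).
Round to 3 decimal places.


H = -0.875*log2(0.875) - 0.125*log2(0.125) = 0.544.

0.544


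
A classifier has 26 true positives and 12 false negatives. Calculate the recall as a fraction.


Recall = TP / (TP + FN) = 26 / 38 = 13/19.

13/19


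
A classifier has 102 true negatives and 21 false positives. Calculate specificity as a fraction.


Specificity = TN / (TN + FP) = 102 / 123 = 34/41.

34/41


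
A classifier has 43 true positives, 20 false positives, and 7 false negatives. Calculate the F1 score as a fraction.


Precision = 43/63 = 43/63. Recall = 43/50 = 43/50. F1 = 2*P*R/(P+R) = 86/113.

86/113


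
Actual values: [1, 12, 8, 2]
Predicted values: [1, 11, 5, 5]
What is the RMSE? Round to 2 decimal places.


MSE = 4.7500. RMSE = sqrt(4.7500) = 2.18.

2.18


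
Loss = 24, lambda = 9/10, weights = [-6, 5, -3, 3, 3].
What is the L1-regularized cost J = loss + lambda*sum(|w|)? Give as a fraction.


L1 norm = sum(|w|) = 20. J = 24 + 9/10 * 20 = 42.

42


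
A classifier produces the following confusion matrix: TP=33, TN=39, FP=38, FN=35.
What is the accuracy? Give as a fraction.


Accuracy = (TP + TN) / (TP + TN + FP + FN) = (33 + 39) / 145 = 72/145.

72/145


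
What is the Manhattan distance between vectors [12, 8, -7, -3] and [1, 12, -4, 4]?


d = sum of absolute differences: |12-1|=11 + |8-12|=4 + |-7--4|=3 + |-3-4|=7 = 25.

25


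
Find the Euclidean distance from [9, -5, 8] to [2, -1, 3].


d = sqrt(sum of squared differences). (9-2)^2=49, (-5--1)^2=16, (8-3)^2=25. Sum = 90.

sqrt(90)


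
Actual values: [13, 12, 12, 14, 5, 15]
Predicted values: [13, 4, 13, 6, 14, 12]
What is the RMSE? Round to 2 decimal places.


MSE = 36.5000. RMSE = sqrt(36.5000) = 6.04.

6.04


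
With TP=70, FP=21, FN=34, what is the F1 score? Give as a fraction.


Precision = 70/91 = 10/13. Recall = 70/104 = 35/52. F1 = 2*P*R/(P+R) = 28/39.

28/39


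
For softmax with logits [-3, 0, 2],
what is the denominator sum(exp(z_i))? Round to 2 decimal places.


Denom = e^-3=0.0498 + e^0=1.0000 + e^2=7.3891. Sum = 8.4389, which rounds to 8.44.

8.44


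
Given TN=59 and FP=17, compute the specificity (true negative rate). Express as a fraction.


Specificity = TN / (TN + FP) = 59 / 76 = 59/76.

59/76


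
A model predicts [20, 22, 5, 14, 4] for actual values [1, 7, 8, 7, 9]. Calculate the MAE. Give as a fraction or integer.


MAE = (1/5) * (|1-20|=19 + |7-22|=15 + |8-5|=3 + |7-14|=7 + |9-4|=5). Sum = 49. MAE = 49/5.

49/5


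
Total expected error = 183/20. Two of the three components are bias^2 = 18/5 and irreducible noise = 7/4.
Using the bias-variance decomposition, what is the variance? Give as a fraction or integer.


Total error = bias^2 + variance + irreducible noise. So variance = 183/20 - 18/5 - 7/4 = 19/5.

19/5


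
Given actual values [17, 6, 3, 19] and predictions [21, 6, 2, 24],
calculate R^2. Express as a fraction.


Mean(y) = 45/4. SS_res = 42. SS_tot = 755/4. R^2 = 1 - 42/(755/4) = 587/755.

587/755


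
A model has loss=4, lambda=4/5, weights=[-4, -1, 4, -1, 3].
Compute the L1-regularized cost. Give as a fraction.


L1 norm = sum(|w|) = 13. J = 4 + 4/5 * 13 = 72/5.

72/5


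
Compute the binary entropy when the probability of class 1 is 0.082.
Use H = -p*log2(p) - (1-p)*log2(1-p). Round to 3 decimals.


H = -0.082*log2(0.082) - 0.918*log2(0.918) = 0.409.

0.409


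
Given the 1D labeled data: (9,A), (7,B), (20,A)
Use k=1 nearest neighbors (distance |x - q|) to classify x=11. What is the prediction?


Distances: |9-11|=2, |7-11|=4, |20-11|=9. 1 nearest: (9,A). Counts: {'A': 1}. Majority class: A.

A


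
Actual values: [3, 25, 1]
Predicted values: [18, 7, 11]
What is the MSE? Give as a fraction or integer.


MSE = (1/3) * ((3-18)^2=225 + (25-7)^2=324 + (1-11)^2=100). Sum = 649. MSE = 649/3.

649/3


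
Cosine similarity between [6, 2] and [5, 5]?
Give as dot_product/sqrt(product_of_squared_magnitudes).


dot = 40. |a|^2 = 40, |b|^2 = 50. cos = 40/sqrt(2000).

40/sqrt(2000)


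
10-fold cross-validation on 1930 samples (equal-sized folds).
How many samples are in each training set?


Each validation fold has 1930/10 = 193 samples. Training set = 1930 - 193 = 1737.

1737


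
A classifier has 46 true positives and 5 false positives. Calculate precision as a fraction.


Precision = TP / (TP + FP) = 46 / 51 = 46/51.

46/51


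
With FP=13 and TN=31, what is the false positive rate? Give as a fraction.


FPR = FP / (FP + TN) = 13 / 44 = 13/44.

13/44


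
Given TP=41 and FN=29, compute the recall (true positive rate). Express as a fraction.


Recall = TP / (TP + FN) = 41 / 70 = 41/70.

41/70


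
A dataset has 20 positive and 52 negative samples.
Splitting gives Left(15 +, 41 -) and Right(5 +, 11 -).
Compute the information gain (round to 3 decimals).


H(parent) = 0.8524. H(left) = 0.8384, H(right) = 0.8960. Weighted = (56/72)*0.8384 + (16/72)*0.8960 = 0.8512. IG = 0.8524 - 0.8512 = 0.0012, which rounds to 0.001.

0.001


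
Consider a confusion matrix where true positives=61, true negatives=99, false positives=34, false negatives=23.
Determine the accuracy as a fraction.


Accuracy = (TP + TN) / (TP + TN + FP + FN) = (61 + 99) / 217 = 160/217.

160/217


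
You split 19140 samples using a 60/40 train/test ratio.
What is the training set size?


Test set = 19140 * 40% = 7656. Training set = 19140 - 7656 = 11484.

11484


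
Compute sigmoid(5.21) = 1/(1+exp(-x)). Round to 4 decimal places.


sigma(5.21) = 1/(1+e^(-5.21)) = 1/(1+0.005462) = 1/1.005462 = 0.9946.

0.9946


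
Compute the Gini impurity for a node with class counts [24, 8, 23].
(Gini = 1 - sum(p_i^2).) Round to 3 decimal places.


Total = 55. Proportions: 24/55, 8/55, 23/55. sum(p_i^2) = 0.3864. Gini = 1 - 0.3864 = 0.6136, which rounds to 0.614.

0.614


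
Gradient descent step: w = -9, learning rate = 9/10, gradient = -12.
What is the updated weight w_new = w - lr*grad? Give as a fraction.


w_new = -9 - 9/10 * -12 = -9 - -54/5 = 9/5.

9/5


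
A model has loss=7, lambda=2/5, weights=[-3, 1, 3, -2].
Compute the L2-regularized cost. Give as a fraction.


L2 sq norm = sum(w^2) = 23. J = 7 + 2/5 * 23 = 81/5.

81/5


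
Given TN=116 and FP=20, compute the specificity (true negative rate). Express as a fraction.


Specificity = TN / (TN + FP) = 116 / 136 = 29/34.

29/34


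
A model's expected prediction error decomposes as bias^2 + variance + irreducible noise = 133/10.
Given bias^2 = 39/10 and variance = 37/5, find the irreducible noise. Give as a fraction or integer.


Total error = bias^2 + variance + irreducible noise. So irreducible noise = 133/10 - 39/10 - 37/5 = 2.

2


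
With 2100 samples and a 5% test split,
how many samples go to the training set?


Test set = 2100 * 5% = 105. Training set = 2100 - 105 = 1995.

1995


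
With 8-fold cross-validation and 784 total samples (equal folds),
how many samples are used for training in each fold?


Each validation fold has 784/8 = 98 samples. Training set = 784 - 98 = 686.

686


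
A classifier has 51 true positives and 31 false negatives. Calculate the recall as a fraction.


Recall = TP / (TP + FN) = 51 / 82 = 51/82.

51/82


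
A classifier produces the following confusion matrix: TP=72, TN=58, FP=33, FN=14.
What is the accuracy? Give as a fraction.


Accuracy = (TP + TN) / (TP + TN + FP + FN) = (72 + 58) / 177 = 130/177.

130/177


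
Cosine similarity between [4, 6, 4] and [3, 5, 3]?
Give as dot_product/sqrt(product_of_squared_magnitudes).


dot = 54. |a|^2 = 68, |b|^2 = 43. cos = 54/sqrt(2924).

54/sqrt(2924)


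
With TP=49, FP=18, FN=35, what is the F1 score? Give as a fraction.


Precision = 49/67 = 49/67. Recall = 49/84 = 7/12. F1 = 2*P*R/(P+R) = 98/151.

98/151


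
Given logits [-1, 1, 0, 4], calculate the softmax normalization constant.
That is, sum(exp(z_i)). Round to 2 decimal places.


Denom = e^-1=0.3679 + e^1=2.7183 + e^0=1.0000 + e^4=54.5982. Sum = 58.6844, which rounds to 58.68.

58.68


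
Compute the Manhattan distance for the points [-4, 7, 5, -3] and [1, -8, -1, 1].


d = sum of absolute differences: |-4-1|=5 + |7--8|=15 + |5--1|=6 + |-3-1|=4 = 30.

30


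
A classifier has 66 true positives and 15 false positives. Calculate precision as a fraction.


Precision = TP / (TP + FP) = 66 / 81 = 22/27.

22/27


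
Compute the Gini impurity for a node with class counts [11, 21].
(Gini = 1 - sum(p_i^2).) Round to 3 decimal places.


Total = 32. Proportions: 11/32, 21/32. sum(p_i^2) = 0.5488. Gini = 1 - 0.5488 = 0.4512, which rounds to 0.451.

0.451


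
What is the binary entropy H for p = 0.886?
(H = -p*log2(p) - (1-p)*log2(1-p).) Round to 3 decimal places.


H = -0.886*log2(0.886) - 0.114*log2(0.114) = 0.512.

0.512
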